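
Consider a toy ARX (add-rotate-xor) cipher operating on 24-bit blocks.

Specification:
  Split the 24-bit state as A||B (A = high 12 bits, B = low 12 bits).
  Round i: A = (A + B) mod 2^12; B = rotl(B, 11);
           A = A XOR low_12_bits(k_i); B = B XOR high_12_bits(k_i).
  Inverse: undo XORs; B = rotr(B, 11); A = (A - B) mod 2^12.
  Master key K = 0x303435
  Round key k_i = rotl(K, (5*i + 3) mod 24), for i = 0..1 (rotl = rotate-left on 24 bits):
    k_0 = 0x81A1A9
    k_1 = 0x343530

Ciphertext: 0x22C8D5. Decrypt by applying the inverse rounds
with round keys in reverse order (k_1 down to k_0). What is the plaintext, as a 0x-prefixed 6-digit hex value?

s_0 = ciphertext = 0x22C8D5
s_1 = InvRound(s_0, k_1) = 0xFEF72D
s_2 = InvRound(s_1, k_0) = 0xFD7E6F

0xFD7E6F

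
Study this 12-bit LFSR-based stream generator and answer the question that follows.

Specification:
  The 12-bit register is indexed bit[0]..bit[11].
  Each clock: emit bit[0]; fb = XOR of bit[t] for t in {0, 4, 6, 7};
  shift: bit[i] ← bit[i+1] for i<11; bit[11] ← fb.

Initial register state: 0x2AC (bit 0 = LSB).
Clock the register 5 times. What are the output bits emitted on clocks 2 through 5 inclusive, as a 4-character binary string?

reg_0 = 0x2AC
clock 1: out=0, reg = 0x956
clock 2: out=0, reg = 0x4AB
clock 3: out=1, reg = 0x255
clock 4: out=1, reg = 0x92A
clock 5: out=0, reg = 0x495

0110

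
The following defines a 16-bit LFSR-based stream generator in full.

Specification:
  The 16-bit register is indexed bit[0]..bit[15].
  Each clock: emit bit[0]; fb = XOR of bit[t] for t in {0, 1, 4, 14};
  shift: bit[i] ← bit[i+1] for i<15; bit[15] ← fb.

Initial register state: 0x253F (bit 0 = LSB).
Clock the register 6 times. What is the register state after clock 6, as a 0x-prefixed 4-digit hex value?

0x3C94

reg_0 = 0x253F
clock 1: out=1, reg = 0x929F
clock 2: out=1, reg = 0xC94F
clock 3: out=1, reg = 0xE4A7
clock 4: out=1, reg = 0xF253
clock 5: out=1, reg = 0x7929
clock 6: out=1, reg = 0x3C94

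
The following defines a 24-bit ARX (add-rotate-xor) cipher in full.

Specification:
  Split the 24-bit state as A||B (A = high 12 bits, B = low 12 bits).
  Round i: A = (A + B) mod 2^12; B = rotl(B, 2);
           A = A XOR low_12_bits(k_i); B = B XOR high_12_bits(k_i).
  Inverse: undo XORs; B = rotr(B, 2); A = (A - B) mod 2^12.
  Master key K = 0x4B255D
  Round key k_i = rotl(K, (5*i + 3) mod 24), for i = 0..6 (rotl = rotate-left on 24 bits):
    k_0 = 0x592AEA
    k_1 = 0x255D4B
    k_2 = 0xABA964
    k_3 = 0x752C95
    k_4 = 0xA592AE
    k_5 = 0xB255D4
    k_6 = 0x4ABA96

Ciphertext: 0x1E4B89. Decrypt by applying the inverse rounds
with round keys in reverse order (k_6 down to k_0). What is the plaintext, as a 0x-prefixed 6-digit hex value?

s_0 = ciphertext = 0x1E4B89
s_1 = InvRound(s_0, k_6) = 0xFAABC8
s_2 = InvRound(s_1, k_5) = 0x64343B
s_3 = InvRound(s_2, k_4) = 0x955B98
s_4 = InvRound(s_3, k_3) = 0xA8EB32
s_5 = InvRound(s_4, k_2) = 0x388062
s_6 = InvRound(s_5, k_1) = 0x236C8D
s_7 = InvRound(s_6, k_0) = 0xA95E47

0xA95E47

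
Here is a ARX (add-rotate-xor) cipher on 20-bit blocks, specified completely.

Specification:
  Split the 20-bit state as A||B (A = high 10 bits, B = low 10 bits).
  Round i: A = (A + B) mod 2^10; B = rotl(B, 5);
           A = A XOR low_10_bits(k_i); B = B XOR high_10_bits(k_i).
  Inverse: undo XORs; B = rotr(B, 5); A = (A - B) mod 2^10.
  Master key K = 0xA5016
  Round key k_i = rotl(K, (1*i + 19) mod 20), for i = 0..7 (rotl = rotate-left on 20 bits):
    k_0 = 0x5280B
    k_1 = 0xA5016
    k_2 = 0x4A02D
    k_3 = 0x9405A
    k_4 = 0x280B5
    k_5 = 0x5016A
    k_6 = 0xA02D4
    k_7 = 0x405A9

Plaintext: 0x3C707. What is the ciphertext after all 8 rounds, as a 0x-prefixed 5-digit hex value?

s_0 = plaintext = 0x3C707
s_1 = Round(s_0, k_0) = 0xFCDB2
s_2 = Round(s_1, k_1) = 0x6CCD9
s_3 = Round(s_2, k_2) = 0xA860E
s_4 = Round(s_3, k_3) = 0x3D780
s_5 = Round(s_4, k_4) = 0x300BC
s_6 = Round(s_5, k_5) = 0x05AC5
s_7 = Round(s_6, k_6) = 0x03E36
s_8 = Round(s_7, k_7) = 0xFB3D0

0xFB3D0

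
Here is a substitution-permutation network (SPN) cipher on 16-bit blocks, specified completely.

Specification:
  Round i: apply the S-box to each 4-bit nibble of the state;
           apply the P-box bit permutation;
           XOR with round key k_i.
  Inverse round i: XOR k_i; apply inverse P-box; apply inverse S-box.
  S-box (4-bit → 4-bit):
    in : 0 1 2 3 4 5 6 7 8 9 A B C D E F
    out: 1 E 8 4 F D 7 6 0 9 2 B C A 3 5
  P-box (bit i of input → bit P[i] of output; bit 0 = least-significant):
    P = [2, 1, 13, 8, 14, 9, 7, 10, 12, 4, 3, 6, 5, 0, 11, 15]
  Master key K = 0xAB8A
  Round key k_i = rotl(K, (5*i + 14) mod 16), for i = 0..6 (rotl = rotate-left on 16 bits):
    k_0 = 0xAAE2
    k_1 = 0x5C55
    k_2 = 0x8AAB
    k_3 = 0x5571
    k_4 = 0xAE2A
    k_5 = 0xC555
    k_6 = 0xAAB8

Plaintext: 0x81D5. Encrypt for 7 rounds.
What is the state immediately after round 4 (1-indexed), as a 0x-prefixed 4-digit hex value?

s_0 = plaintext = 0x81D5
s_1 = Round(s_0, k_0) = 0x8DBE
s_2 = Round(s_1, k_1) = 0x1A03
s_3 = Round(s_2, k_2) = 0x62BA
s_4 = Round(s_3, k_3) = 0x1B12
s_5 = Round(s_4, k_4) = 0x31FB
s_6 = Round(s_5, k_5) = 0x8C8B
s_7 = Round(s_6, k_6) = 0xABF6

0x1B12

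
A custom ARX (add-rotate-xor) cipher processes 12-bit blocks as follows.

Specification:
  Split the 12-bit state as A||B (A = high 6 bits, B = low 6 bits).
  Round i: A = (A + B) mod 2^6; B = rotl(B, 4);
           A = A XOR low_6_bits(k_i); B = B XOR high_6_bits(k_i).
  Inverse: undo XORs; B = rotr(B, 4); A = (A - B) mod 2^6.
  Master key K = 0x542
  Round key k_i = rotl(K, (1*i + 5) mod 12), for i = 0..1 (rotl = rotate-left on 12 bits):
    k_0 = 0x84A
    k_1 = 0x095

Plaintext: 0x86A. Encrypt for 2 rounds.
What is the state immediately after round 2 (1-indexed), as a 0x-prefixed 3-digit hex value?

0x670

s_0 = plaintext = 0x86A
s_1 = Round(s_0, k_0) = 0x04B
s_2 = Round(s_1, k_1) = 0x670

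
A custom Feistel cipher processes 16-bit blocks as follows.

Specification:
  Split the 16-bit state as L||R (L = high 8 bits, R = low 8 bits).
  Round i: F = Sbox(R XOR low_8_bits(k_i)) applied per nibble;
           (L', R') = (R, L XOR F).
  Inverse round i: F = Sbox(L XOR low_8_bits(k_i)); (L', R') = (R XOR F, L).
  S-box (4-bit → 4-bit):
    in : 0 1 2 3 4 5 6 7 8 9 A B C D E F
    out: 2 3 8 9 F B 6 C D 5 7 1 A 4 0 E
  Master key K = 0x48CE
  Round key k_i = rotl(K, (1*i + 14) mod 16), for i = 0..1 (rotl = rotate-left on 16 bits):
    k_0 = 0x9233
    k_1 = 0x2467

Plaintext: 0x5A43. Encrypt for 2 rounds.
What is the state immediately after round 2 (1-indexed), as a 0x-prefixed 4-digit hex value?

0x98AD

s_0 = plaintext = 0x5A43
s_1 = Round(s_0, k_0) = 0x4398
s_2 = Round(s_1, k_1) = 0x98AD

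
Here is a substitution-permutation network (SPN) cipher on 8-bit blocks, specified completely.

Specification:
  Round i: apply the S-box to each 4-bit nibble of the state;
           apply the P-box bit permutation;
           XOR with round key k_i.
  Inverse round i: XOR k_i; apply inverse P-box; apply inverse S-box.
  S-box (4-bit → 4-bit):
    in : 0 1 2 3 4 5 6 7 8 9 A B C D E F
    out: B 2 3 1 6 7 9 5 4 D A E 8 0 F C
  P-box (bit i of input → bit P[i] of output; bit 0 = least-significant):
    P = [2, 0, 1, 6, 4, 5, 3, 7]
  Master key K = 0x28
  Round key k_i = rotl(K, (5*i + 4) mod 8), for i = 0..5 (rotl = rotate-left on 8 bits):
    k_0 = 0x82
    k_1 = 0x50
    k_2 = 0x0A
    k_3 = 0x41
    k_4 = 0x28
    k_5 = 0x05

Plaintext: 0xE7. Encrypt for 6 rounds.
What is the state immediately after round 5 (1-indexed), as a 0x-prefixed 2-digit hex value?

s_0 = plaintext = 0xE7
s_1 = Round(s_0, k_0) = 0x3C
s_2 = Round(s_1, k_1) = 0x00
s_3 = Round(s_2, k_2) = 0xFF
s_4 = Round(s_3, k_3) = 0x8B
s_5 = Round(s_4, k_4) = 0x63
s_6 = Round(s_5, k_5) = 0x91

0x63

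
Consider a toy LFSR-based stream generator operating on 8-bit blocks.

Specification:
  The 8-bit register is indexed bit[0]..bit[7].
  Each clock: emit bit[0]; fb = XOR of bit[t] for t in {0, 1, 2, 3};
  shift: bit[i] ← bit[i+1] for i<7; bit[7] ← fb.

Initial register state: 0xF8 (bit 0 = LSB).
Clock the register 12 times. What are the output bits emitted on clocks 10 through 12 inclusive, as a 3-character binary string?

reg_0 = 0xF8
clock 1: out=0, reg = 0xFC
clock 2: out=0, reg = 0x7E
clock 3: out=0, reg = 0xBF
clock 4: out=1, reg = 0x5F
clock 5: out=1, reg = 0x2F
clock 6: out=1, reg = 0x17
clock 7: out=1, reg = 0x8B
clock 8: out=1, reg = 0xC5
clock 9: out=1, reg = 0x62
clock 10: out=0, reg = 0xB1
clock 11: out=1, reg = 0xD8
clock 12: out=0, reg = 0xEC

010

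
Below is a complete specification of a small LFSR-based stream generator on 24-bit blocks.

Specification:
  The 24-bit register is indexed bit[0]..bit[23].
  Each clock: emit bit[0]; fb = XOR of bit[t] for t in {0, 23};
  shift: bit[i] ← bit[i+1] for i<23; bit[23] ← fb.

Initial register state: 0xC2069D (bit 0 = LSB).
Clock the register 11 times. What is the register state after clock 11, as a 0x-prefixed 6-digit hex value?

0x4E9840

reg_0 = 0xC2069D
clock 1: out=1, reg = 0x61034E
clock 2: out=0, reg = 0x3081A7
clock 3: out=1, reg = 0x9840D3
clock 4: out=1, reg = 0x4C2069
clock 5: out=1, reg = 0xA61034
clock 6: out=0, reg = 0xD3081A
clock 7: out=0, reg = 0xE9840D
clock 8: out=1, reg = 0x74C206
clock 9: out=0, reg = 0x3A6103
clock 10: out=1, reg = 0x9D3081
clock 11: out=1, reg = 0x4E9840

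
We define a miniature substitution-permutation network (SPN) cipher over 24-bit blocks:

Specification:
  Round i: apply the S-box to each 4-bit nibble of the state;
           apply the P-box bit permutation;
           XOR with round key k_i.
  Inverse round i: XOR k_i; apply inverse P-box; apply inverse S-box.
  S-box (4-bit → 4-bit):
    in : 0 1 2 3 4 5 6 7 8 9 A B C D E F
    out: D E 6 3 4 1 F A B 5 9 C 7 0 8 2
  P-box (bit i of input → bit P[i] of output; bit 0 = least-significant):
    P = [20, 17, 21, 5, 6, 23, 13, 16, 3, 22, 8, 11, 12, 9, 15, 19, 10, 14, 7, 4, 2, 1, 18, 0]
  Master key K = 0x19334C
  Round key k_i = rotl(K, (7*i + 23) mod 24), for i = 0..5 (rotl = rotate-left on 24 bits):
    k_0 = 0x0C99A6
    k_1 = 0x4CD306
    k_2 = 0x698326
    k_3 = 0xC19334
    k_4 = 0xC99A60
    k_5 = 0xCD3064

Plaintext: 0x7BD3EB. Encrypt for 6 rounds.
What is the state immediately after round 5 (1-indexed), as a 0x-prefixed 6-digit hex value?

0xC3A18A

s_0 = plaintext = 0x7BD3EB
s_1 = Round(s_0, k_0) = 0x6D991D
s_2 = Round(s_1, k_1) = 0xC96209
s_3 = Round(s_2, k_2) = 0x1434E0
s_4 = Round(s_3, k_3) = 0xF48097
s_5 = Round(s_4, k_4) = 0xC3A18A
s_6 = Round(s_5, k_5) = 0x106D02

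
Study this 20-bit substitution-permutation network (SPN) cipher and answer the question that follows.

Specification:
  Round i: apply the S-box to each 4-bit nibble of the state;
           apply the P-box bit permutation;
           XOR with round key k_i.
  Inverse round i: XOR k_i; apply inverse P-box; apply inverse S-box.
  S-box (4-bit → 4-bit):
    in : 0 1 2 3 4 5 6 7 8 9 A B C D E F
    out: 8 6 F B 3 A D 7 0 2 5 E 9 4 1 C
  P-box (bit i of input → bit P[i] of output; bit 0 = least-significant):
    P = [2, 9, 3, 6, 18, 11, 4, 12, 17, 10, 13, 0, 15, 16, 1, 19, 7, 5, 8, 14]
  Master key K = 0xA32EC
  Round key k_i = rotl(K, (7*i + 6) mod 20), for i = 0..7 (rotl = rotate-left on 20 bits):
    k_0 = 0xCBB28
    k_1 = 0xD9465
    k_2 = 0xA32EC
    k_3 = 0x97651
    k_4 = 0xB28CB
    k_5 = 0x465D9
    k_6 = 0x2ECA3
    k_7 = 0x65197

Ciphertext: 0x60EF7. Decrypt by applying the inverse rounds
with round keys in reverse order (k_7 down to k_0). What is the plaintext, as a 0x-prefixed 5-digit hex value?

s_0 = ciphertext = 0x60EF7
s_1 = InvRound(s_0, k_7) = 0xB8955
s_2 = InvRound(s_1, k_6) = 0x2B1DC
s_3 = InvRound(s_2, k_5) = 0x0E3CE
s_4 = InvRound(s_3, k_4) = 0xF3C94
s_5 = InvRound(s_4, k_3) = 0xC8C43
s_6 = InvRound(s_5, k_2) = 0x4A237
s_7 = InvRound(s_6, k_1) = 0x8B1F5
s_8 = InvRound(s_7, k_0) = 0xE8072

0xE8072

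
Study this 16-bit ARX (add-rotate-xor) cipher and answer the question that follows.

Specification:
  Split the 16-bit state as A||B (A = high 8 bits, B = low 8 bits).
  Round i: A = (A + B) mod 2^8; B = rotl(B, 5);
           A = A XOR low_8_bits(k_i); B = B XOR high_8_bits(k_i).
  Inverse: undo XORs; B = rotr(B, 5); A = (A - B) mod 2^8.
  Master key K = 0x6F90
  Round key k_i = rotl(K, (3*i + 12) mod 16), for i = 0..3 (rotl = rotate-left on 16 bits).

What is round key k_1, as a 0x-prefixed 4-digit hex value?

K = 0x6F90
k_0 = rotl(K, (3*0+12) mod 16) = rotl(K, 12) = 0x06F9
k_1 = rotl(K, (3*1+12) mod 16) = rotl(K, 15) = 0x37C8

0x37C8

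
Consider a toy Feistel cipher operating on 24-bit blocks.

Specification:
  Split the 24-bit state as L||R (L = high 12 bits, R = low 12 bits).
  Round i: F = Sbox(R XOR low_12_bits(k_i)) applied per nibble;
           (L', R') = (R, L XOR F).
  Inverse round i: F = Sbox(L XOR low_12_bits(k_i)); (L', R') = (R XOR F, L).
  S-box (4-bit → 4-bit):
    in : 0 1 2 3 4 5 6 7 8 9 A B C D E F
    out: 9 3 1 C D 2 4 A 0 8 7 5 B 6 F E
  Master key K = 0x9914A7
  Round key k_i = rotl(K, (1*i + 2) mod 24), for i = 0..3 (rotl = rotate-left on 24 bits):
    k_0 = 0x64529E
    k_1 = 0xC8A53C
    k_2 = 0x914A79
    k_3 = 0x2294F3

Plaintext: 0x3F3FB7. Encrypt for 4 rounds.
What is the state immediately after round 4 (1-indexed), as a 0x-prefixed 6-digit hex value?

s_0 = plaintext = 0x3F3FB7
s_1 = Round(s_0, k_0) = 0xFB75EB
s_2 = Round(s_1, k_1) = 0x5EB6DD
s_3 = Round(s_2, k_2) = 0x6DDE96
s_4 = Round(s_3, k_3) = 0xE9619F

0xE9619F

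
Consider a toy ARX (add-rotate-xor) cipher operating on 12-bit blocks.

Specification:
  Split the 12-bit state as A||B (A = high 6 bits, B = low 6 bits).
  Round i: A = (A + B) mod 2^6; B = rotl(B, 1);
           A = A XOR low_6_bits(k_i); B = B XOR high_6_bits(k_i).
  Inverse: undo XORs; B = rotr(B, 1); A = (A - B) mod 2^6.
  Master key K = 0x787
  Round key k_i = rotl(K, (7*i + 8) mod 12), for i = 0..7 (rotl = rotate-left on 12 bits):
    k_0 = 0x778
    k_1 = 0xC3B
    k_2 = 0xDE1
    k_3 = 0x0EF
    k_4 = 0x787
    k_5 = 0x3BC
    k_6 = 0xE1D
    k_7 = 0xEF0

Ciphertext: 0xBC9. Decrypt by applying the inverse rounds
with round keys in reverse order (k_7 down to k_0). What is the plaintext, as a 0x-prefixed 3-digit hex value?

s_0 = ciphertext = 0xBC9
s_1 = InvRound(s_0, k_7) = 0x199
s_2 = InvRound(s_1, k_6) = 0xAF0
s_3 = InvRound(s_2, k_5) = 0xE1F
s_4 = InvRound(s_3, k_4) = 0x7E0
s_5 = InvRound(s_4, k_3) = 0xFF1
s_6 = InvRound(s_5, k_2) = 0x6C3
s_7 = InvRound(s_6, k_1) = 0x9F9
s_8 = InvRound(s_7, k_0) = 0x352

0x352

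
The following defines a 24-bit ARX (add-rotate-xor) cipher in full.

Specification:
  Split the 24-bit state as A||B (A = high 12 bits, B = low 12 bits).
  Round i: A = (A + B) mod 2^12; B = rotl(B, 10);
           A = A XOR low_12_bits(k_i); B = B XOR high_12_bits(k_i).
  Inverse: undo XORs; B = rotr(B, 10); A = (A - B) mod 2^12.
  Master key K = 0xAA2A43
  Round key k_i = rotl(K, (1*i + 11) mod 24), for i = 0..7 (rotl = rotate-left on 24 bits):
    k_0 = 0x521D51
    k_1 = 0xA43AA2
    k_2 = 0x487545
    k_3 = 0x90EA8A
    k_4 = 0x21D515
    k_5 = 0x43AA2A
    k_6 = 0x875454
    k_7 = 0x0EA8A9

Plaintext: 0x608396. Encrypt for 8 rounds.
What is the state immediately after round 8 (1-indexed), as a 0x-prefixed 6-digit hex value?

0xB6903A

s_0 = plaintext = 0x608396
s_1 = Round(s_0, k_0) = 0x4CFDC4
s_2 = Round(s_1, k_1) = 0x831932
s_3 = Round(s_2, k_2) = 0x426ECB
s_4 = Round(s_3, k_3) = 0x87B6BC
s_5 = Round(s_4, k_4) = 0xA223B2
s_6 = Round(s_5, k_5) = 0x7FECD6
s_7 = Round(s_6, k_6) = 0x080340
s_8 = Round(s_7, k_7) = 0xB6903A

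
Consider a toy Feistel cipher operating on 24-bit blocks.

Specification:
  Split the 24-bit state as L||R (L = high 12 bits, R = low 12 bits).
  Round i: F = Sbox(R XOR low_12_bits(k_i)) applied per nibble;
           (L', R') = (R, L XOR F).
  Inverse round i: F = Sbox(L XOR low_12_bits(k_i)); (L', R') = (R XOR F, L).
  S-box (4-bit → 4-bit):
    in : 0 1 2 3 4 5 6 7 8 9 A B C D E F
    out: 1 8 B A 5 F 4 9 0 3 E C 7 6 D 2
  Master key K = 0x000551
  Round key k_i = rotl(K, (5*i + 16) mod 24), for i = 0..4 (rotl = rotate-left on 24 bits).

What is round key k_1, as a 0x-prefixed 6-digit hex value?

0x2000AA

K = 0x000551
k_0 = rotl(K, (5*0+16) mod 24) = rotl(K, 16) = 0x510005
k_1 = rotl(K, (5*1+16) mod 24) = rotl(K, 21) = 0x2000AA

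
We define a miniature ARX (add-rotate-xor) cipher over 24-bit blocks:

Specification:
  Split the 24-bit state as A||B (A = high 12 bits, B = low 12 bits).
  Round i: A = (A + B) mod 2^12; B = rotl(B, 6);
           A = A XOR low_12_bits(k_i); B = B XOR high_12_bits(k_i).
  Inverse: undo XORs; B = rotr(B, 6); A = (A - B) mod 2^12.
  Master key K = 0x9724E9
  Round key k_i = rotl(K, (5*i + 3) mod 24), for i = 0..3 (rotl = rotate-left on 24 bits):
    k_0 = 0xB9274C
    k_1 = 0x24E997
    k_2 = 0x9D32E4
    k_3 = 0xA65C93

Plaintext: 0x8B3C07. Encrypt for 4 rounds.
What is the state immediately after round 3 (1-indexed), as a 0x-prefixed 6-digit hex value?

0x052038

s_0 = plaintext = 0x8B3C07
s_1 = Round(s_0, k_0) = 0x3F6A62
s_2 = Round(s_1, k_1) = 0x7CFAE7
s_3 = Round(s_2, k_2) = 0x052038
s_4 = Round(s_3, k_3) = 0xC19465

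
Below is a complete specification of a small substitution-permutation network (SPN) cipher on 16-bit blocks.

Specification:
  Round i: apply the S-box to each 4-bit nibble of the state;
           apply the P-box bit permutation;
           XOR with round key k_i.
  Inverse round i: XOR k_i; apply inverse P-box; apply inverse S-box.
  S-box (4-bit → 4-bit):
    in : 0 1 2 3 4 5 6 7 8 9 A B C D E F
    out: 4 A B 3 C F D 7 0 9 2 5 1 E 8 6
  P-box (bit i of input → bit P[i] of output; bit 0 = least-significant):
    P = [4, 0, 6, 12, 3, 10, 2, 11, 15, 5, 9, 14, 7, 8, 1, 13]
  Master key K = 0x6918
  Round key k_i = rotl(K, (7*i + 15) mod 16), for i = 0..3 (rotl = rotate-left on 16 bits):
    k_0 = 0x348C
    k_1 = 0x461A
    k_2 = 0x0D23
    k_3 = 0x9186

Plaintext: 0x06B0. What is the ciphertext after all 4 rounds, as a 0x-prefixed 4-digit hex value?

0x82F4

s_0 = plaintext = 0x06B0
s_1 = Round(s_0, k_0) = 0xF6C2
s_2 = Round(s_1, k_1) = 0x9501
s_3 = Round(s_2, k_2) = 0xFF86
s_4 = Round(s_3, k_3) = 0x82F4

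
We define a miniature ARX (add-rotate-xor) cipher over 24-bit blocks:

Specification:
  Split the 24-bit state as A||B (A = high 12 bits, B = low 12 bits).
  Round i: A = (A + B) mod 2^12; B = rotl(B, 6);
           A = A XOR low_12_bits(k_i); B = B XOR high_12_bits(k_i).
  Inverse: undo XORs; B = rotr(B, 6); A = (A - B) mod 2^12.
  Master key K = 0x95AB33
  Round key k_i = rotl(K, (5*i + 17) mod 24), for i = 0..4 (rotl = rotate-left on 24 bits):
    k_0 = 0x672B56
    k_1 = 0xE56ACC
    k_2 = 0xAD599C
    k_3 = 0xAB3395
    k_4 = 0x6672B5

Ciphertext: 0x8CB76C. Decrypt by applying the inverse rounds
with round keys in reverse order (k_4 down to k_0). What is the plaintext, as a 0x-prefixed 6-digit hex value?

s_0 = ciphertext = 0x8CB76C
s_1 = InvRound(s_0, k_4) = 0x7BA2C4
s_2 = InvRound(s_1, k_3) = 0x64EDE1
s_3 = InvRound(s_2, k_2) = 0x2B6D1C
s_4 = InvRound(s_3, k_1) = 0x5ED28D
s_5 = InvRound(s_4, k_0) = 0xEE8FD3

0xEE8FD3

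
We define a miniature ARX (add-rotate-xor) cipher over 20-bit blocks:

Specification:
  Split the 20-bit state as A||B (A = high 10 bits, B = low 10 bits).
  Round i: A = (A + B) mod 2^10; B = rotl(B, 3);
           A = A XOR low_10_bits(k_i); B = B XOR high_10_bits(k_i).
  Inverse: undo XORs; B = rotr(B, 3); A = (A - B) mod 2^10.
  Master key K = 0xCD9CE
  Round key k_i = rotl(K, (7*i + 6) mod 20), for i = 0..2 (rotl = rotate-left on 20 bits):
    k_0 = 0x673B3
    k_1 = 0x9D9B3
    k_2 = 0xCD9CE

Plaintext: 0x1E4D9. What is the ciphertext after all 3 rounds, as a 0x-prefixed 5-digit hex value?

0x64DF7

s_0 = plaintext = 0x1E4D9
s_1 = Round(s_0, k_0) = 0xB8755
s_2 = Round(s_1, k_1) = 0xE14D8
s_3 = Round(s_2, k_2) = 0x64DF7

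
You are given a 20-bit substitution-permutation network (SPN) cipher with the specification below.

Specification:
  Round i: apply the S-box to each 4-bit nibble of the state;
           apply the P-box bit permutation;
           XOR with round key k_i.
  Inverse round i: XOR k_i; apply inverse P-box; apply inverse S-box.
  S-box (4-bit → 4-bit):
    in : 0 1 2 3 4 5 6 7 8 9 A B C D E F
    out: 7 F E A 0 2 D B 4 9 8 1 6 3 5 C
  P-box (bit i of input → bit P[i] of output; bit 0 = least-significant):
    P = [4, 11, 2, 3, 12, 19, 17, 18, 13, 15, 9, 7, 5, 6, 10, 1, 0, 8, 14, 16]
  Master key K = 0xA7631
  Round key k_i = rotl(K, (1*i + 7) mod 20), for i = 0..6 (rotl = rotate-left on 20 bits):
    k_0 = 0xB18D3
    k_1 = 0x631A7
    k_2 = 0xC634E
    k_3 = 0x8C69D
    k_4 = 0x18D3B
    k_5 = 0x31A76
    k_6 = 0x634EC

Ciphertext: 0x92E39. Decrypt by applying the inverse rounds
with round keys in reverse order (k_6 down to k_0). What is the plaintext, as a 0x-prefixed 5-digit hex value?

0x780B4

s_0 = ciphertext = 0x92E39
s_1 = InvRound(s_0, k_6) = 0x95F10
s_2 = InvRound(s_1, k_5) = 0xC14C8
s_3 = InvRound(s_2, k_4) = 0x7737D
s_4 = InvRound(s_3, k_3) = 0x30714
s_5 = InvRound(s_4, k_2) = 0xF2B29
s_6 = InvRound(s_5, k_1) = 0xAAFD2
s_7 = InvRound(s_6, k_0) = 0x780B4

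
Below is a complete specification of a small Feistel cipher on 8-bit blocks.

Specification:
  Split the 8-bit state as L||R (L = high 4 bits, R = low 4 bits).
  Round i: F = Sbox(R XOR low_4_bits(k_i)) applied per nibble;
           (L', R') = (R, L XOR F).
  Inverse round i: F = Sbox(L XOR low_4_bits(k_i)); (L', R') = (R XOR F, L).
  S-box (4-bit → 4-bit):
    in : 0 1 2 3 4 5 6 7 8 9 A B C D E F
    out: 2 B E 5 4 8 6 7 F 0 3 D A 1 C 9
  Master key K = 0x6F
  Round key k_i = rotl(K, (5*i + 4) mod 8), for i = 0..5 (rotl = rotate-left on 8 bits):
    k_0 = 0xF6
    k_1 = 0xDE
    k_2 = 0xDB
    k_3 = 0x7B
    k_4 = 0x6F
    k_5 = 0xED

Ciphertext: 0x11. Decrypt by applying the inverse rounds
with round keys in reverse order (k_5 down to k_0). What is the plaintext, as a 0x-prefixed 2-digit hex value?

s_0 = ciphertext = 0x11
s_1 = InvRound(s_0, k_5) = 0xB1
s_2 = InvRound(s_1, k_4) = 0x5B
s_3 = InvRound(s_2, k_3) = 0x75
s_4 = InvRound(s_3, k_2) = 0xF7
s_5 = InvRound(s_4, k_1) = 0xCF
s_6 = InvRound(s_5, k_0) = 0xCC

0xCC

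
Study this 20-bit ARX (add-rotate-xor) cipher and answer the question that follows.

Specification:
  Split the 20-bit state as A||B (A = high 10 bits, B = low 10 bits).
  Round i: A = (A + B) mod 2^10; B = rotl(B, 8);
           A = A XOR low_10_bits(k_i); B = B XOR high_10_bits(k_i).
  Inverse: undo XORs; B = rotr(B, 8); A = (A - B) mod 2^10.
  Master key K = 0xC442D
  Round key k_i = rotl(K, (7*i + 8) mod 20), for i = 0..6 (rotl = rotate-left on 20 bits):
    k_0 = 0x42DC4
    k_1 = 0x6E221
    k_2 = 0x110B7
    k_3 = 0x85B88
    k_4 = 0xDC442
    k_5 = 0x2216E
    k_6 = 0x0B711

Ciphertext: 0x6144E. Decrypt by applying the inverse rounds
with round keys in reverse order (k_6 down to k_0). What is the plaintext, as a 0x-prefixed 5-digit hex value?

s_0 = ciphertext = 0x6144E
s_1 = InvRound(s_0, k_6) = 0x4218C
s_2 = InvRound(s_1, k_5) = 0x15411
s_3 = InvRound(s_2, k_4) = 0xA5183
s_4 = InvRound(s_3, k_3) = 0xB1657
s_5 = InvRound(s_4, k_2) = 0x8904E
s_6 = InvRound(s_5, k_1) = 0x0B3D9
s_7 = InvRound(s_6, k_0) = 0xA7B4A

0xA7B4A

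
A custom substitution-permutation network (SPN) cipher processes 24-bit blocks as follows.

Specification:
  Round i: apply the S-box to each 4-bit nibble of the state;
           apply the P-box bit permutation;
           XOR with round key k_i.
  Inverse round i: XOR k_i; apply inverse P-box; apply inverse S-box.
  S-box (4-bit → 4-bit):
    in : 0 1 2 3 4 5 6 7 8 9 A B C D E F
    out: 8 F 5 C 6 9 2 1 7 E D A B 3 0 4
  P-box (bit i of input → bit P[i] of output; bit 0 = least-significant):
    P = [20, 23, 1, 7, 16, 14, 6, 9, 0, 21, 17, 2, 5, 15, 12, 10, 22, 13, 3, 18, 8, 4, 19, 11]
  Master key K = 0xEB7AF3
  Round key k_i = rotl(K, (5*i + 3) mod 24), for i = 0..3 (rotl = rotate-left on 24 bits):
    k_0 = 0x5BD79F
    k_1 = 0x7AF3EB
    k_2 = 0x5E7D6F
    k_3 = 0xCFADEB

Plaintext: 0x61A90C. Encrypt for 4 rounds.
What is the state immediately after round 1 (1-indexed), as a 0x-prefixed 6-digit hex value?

s_0 = plaintext = 0x61A90C
s_1 = Round(s_0, k_0) = 0xADE123
s_2 = Round(s_1, k_1) = 0x11DA2C
s_3 = Round(s_2, k_2) = 0x81D492
s_4 = Round(s_3, k_3) = 0xB14E91

0xADE123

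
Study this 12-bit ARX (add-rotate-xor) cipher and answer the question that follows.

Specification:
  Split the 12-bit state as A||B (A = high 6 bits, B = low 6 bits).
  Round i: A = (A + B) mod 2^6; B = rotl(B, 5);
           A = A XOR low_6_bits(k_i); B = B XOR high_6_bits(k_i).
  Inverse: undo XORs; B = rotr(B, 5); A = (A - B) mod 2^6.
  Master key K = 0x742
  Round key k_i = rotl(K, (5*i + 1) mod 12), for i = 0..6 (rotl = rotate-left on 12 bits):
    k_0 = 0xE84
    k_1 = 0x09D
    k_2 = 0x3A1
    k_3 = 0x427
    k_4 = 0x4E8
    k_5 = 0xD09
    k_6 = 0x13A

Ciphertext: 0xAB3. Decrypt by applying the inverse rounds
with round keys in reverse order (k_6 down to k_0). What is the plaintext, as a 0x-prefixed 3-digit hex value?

0x8BA

s_0 = ciphertext = 0xAB3
s_1 = InvRound(s_0, k_6) = 0x86F
s_2 = InvRound(s_1, k_5) = 0xCB6
s_3 = InvRound(s_2, k_4) = 0x3CB
s_4 = InvRound(s_3, k_3) = 0xCB6
s_5 = InvRound(s_4, k_2) = 0x8B1
s_6 = InvRound(s_5, k_1) = 0x627
s_7 = InvRound(s_6, k_0) = 0x8BA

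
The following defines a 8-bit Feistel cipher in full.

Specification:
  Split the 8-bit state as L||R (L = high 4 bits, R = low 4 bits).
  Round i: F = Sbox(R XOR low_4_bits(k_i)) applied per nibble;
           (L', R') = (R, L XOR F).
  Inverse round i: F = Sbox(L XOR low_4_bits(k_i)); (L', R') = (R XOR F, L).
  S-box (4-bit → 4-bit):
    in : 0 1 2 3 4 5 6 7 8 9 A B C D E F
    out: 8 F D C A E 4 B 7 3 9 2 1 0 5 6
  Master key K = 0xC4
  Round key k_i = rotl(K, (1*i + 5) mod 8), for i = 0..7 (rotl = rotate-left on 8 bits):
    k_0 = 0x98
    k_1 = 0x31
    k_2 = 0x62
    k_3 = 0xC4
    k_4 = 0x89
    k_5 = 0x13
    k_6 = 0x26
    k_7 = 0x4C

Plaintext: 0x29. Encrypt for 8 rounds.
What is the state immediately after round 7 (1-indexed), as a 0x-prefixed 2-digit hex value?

0xA6

s_0 = plaintext = 0x29
s_1 = Round(s_0, k_0) = 0x9D
s_2 = Round(s_1, k_1) = 0xD8
s_3 = Round(s_2, k_2) = 0x84
s_4 = Round(s_3, k_3) = 0x40
s_5 = Round(s_4, k_4) = 0x07
s_6 = Round(s_5, k_5) = 0x7A
s_7 = Round(s_6, k_6) = 0xA6
s_8 = Round(s_7, k_7) = 0x63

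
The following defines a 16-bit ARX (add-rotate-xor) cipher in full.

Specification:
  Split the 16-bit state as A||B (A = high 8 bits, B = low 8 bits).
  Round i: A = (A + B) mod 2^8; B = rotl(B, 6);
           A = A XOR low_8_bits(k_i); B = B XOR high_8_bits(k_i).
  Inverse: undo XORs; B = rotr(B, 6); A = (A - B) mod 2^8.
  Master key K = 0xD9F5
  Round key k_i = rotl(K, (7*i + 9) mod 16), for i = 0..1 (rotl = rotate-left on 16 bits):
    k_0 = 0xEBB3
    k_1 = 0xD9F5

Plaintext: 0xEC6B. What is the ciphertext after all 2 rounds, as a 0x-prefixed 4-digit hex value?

s_0 = plaintext = 0xEC6B
s_1 = Round(s_0, k_0) = 0xE431
s_2 = Round(s_1, k_1) = 0xE095

0xE095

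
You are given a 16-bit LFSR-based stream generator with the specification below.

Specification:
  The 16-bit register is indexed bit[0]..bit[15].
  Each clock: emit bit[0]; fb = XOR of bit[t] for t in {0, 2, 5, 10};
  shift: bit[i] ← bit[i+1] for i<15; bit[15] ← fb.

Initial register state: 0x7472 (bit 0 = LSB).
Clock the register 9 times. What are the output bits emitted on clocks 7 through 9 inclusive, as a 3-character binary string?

reg_0 = 0x7472
clock 1: out=0, reg = 0x3A39
clock 2: out=1, reg = 0x1D1C
clock 3: out=0, reg = 0x0E8E
clock 4: out=0, reg = 0x0747
clock 5: out=1, reg = 0x83A3
clock 6: out=1, reg = 0x41D1
clock 7: out=1, reg = 0xA0E8
clock 8: out=0, reg = 0xD074
clock 9: out=0, reg = 0x683A

100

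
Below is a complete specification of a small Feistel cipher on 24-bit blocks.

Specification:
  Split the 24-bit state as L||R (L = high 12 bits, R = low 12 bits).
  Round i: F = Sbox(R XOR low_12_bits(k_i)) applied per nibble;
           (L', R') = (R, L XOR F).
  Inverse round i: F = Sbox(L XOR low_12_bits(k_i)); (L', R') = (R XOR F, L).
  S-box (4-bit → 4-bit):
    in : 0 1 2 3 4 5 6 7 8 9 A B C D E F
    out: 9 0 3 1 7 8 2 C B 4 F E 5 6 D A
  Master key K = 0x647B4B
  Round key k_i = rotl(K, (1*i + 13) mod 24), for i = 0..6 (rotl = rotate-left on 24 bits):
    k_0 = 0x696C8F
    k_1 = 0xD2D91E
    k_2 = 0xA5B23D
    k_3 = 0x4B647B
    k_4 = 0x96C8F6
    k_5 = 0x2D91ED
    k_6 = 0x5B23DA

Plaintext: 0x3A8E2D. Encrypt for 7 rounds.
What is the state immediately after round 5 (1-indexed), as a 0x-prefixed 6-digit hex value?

0x0CB066

s_0 = plaintext = 0x3A8E2D
s_1 = Round(s_0, k_0) = 0xE2D05B
s_2 = Round(s_1, k_1) = 0x05BA55
s_3 = Round(s_2, k_2) = 0xA55B70
s_4 = Round(s_3, k_3) = 0xB700CB
s_5 = Round(s_4, k_4) = 0x0CB066
s_6 = Round(s_5, k_5) = 0x066075
s_7 = Round(s_6, k_6) = 0x07519C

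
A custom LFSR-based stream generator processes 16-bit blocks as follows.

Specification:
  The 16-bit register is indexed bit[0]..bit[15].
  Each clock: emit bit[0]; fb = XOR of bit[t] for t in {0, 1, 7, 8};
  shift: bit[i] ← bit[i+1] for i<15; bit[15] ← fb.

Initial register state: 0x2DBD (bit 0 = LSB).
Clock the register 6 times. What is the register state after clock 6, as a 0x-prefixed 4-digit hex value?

0x54B6

reg_0 = 0x2DBD
clock 1: out=1, reg = 0x96DE
clock 2: out=0, reg = 0x4B6F
clock 3: out=1, reg = 0xA5B7
clock 4: out=1, reg = 0x52DB
clock 5: out=1, reg = 0xA96D
clock 6: out=1, reg = 0x54B6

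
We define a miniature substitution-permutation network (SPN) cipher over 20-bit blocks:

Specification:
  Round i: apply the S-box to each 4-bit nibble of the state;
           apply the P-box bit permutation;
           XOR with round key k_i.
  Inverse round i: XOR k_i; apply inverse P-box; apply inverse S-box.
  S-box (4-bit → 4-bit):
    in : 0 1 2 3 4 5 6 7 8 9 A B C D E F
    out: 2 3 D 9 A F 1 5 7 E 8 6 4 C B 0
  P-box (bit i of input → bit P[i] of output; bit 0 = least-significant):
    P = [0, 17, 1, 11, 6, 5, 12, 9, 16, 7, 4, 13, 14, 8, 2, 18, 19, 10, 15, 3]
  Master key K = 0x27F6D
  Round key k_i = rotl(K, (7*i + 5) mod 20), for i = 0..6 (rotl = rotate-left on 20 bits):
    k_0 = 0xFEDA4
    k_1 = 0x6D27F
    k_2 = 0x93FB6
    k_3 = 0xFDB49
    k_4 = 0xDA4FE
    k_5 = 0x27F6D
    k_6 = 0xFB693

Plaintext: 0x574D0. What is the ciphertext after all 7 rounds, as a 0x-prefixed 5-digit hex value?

0xCE183

s_0 = plaintext = 0x574D0
s_1 = Round(s_0, k_0) = 0x51B28
s_2 = Round(s_1, k_1) = 0xC05A4
s_3 = Round(s_2, k_2) = 0xA9426
s_4 = Round(s_3, k_3) = 0xBE884
s_5 = Round(s_4, k_4) = 0xA790E
s_6 = Round(s_5, k_5) = 0x017D0
s_7 = Round(s_6, k_6) = 0xCE183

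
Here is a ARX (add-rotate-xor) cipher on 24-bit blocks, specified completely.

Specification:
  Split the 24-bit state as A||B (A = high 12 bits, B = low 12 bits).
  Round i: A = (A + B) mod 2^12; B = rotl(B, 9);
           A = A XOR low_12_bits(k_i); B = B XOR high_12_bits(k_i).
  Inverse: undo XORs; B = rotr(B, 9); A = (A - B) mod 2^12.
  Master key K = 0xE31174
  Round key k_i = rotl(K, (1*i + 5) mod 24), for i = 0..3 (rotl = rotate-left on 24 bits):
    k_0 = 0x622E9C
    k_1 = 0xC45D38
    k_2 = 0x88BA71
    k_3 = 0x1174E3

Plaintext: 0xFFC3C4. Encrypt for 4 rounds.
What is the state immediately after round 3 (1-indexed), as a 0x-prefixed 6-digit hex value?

s_0 = plaintext = 0xFFC3C4
s_1 = Round(s_0, k_0) = 0xD5CE5A
s_2 = Round(s_1, k_1) = 0x68E98E
s_3 = Round(s_2, k_2) = 0xA6D5BA
s_4 = Round(s_3, k_3) = 0x4C45A0

0xA6D5BA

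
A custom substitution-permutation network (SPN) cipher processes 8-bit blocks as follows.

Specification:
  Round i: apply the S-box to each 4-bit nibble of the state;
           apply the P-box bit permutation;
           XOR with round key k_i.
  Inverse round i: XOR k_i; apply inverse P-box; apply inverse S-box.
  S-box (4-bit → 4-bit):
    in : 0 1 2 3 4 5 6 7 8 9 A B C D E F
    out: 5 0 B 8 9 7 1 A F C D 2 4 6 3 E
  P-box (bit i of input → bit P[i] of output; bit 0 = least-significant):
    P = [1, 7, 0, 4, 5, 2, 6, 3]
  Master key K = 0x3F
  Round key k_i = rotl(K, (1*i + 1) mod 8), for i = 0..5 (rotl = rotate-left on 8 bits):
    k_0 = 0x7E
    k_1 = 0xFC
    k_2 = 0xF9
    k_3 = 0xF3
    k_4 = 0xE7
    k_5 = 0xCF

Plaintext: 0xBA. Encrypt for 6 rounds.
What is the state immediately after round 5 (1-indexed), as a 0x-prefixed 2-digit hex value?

0x54

s_0 = plaintext = 0xBA
s_1 = Round(s_0, k_0) = 0x69
s_2 = Round(s_1, k_1) = 0xCD
s_3 = Round(s_2, k_2) = 0x38
s_4 = Round(s_3, k_3) = 0x68
s_5 = Round(s_4, k_4) = 0x54
s_6 = Round(s_5, k_5) = 0xB9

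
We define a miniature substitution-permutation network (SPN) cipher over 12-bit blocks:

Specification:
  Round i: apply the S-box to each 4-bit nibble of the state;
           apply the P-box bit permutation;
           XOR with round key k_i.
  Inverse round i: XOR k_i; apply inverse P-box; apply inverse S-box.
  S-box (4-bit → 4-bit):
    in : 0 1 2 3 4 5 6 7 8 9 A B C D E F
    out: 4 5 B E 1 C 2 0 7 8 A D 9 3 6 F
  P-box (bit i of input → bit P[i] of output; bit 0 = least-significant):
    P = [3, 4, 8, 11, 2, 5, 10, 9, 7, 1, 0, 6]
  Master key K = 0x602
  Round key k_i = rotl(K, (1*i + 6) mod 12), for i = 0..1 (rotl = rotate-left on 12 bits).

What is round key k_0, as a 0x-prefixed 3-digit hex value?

0x098

K = 0x602
k_0 = rotl(K, (1*0+6) mod 12) = rotl(K, 6) = 0x098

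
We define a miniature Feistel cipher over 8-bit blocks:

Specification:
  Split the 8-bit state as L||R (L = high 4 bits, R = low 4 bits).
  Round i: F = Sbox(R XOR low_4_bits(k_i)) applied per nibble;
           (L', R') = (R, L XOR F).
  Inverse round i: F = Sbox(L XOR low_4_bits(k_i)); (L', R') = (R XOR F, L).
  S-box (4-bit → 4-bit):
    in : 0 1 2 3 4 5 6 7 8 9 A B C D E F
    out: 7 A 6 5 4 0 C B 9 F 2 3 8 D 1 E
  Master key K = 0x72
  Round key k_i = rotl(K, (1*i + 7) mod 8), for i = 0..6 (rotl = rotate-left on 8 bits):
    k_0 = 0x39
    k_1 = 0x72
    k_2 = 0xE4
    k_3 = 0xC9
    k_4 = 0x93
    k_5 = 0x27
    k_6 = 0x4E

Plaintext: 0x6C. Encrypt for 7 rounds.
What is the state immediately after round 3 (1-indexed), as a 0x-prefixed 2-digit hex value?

s_0 = plaintext = 0x6C
s_1 = Round(s_0, k_0) = 0xC6
s_2 = Round(s_1, k_1) = 0x68
s_3 = Round(s_2, k_2) = 0x8E
s_4 = Round(s_3, k_3) = 0xE3
s_5 = Round(s_4, k_4) = 0x39
s_6 = Round(s_5, k_5) = 0x92
s_7 = Round(s_6, k_6) = 0x21

0x8E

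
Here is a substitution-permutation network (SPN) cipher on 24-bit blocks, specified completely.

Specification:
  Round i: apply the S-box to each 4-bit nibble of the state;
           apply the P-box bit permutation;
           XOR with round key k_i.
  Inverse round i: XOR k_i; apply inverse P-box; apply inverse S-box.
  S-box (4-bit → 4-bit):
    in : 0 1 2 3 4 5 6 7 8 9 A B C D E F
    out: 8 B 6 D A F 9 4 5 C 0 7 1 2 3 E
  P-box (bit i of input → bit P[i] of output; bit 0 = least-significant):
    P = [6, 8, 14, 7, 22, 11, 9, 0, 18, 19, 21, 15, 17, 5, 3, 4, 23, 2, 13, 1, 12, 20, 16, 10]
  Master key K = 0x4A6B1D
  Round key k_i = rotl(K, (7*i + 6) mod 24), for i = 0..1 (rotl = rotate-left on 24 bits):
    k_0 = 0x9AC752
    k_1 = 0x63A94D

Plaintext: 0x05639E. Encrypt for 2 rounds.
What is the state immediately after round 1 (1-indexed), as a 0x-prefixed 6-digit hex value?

s_0 = plaintext = 0x05639E
s_1 = Round(s_0, k_0) = 0x3C6005
s_2 = Round(s_1, k_1) = 0xE07C9C

0x3C6005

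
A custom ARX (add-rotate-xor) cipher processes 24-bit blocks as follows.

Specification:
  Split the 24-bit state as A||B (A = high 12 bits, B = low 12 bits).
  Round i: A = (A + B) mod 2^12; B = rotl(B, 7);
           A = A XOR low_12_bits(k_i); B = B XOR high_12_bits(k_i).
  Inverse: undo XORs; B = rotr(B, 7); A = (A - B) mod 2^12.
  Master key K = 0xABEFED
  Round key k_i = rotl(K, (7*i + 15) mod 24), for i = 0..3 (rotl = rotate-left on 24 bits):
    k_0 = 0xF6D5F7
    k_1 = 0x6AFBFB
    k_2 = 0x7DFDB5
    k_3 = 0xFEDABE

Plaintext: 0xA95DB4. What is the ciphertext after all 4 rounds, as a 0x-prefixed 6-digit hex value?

s_0 = plaintext = 0xA95DB4
s_1 = Round(s_0, k_0) = 0xDBE500
s_2 = Round(s_1, k_1) = 0x945687
s_3 = Round(s_2, k_2) = 0x27946B
s_4 = Round(s_3, k_3) = 0xC5AA4E

0xC5AA4E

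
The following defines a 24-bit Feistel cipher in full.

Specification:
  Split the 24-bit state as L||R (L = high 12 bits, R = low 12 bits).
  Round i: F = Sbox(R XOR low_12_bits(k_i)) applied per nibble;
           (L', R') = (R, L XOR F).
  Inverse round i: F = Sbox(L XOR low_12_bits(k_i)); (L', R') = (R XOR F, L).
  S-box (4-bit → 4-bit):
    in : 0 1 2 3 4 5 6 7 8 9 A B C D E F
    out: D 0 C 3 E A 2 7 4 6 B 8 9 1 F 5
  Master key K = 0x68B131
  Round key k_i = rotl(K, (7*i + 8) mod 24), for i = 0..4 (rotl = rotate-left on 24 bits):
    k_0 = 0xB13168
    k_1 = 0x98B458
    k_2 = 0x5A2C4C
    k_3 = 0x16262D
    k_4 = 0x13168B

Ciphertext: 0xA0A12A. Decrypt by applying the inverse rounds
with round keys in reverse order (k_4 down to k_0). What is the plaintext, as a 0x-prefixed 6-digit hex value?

0xB4CEA1

s_0 = ciphertext = 0xA0A12A
s_1 = InvRound(s_0, k_4) = 0x86AA0A
s_2 = InvRound(s_1, k_3) = 0x5ED86A
s_3 = InvRound(s_2, k_2) = 0xEDA5ED
s_4 = InvRound(s_3, k_1) = 0xEA1EDA
s_5 = InvRound(s_4, k_0) = 0xB4CEA1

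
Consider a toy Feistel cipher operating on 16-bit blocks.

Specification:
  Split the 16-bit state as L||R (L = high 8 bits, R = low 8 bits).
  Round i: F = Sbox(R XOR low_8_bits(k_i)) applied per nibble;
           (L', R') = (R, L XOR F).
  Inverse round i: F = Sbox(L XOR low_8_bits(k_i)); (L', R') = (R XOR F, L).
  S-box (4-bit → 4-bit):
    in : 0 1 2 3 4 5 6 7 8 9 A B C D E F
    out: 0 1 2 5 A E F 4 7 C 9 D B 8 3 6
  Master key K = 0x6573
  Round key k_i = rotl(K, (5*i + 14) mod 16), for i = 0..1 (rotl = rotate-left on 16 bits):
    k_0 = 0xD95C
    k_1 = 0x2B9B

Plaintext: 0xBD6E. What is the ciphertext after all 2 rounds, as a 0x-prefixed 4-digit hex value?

0xEF24

s_0 = plaintext = 0xBD6E
s_1 = Round(s_0, k_0) = 0x6EEF
s_2 = Round(s_1, k_1) = 0xEF24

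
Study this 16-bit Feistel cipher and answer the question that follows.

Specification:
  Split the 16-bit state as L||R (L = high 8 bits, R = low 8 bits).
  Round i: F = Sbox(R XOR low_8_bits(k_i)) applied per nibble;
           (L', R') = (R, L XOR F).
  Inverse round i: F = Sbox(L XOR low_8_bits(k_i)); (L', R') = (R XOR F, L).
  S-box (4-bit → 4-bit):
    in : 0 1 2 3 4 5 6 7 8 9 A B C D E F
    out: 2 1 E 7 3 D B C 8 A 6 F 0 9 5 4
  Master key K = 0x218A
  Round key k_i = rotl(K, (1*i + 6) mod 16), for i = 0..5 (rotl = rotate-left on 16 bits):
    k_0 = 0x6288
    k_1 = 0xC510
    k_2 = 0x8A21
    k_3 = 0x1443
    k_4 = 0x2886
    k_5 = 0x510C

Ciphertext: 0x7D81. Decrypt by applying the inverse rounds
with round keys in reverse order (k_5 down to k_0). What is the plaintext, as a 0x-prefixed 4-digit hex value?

s_0 = ciphertext = 0x7D81
s_1 = InvRound(s_0, k_5) = 0x407D
s_2 = InvRound(s_1, k_4) = 0x7640
s_3 = InvRound(s_2, k_3) = 0x3D76
s_4 = InvRound(s_3, k_2) = 0x663D
s_5 = InvRound(s_4, k_1) = 0xF666
s_6 = InvRound(s_5, k_0) = 0xA3F6

0xA3F6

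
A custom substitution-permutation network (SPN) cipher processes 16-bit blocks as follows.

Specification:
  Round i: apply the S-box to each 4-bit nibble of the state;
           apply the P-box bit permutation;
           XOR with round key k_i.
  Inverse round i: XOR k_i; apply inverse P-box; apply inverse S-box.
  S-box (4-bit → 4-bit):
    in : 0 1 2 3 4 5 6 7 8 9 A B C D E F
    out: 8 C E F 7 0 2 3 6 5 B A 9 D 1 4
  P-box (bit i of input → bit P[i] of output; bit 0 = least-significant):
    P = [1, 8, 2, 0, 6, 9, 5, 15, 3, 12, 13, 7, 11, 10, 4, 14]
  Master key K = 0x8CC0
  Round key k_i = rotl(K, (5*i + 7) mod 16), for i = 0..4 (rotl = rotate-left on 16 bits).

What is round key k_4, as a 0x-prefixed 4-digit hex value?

0x0466

K = 0x8CC0
k_0 = rotl(K, (5*0+7) mod 16) = rotl(K, 7) = 0x6046
k_1 = rotl(K, (5*1+7) mod 16) = rotl(K, 12) = 0x08CC
k_2 = rotl(K, (5*2+7) mod 16) = rotl(K, 1) = 0x1981
k_3 = rotl(K, (5*3+7) mod 16) = rotl(K, 6) = 0x3023
k_4 = rotl(K, (5*4+7) mod 16) = rotl(K, 11) = 0x0466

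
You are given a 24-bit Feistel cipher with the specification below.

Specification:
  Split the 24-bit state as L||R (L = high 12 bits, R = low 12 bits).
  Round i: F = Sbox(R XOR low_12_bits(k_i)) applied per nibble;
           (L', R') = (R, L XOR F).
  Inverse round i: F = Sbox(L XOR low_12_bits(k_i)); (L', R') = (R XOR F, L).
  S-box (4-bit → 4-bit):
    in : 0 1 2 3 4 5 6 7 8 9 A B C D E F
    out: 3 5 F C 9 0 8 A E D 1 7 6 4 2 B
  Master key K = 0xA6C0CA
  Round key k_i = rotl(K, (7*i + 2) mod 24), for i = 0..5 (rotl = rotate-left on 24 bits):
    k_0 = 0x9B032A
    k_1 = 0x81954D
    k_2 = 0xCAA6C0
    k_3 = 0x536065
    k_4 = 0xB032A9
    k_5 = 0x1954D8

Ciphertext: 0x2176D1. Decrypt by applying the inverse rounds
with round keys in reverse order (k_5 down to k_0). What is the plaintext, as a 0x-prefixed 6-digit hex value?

0x533E66

s_0 = ciphertext = 0x2176D1
s_1 = InvRound(s_0, k_5) = 0xEBA217
s_2 = InvRound(s_1, k_4) = 0x44BEBA
s_3 = InvRound(s_2, k_3) = 0x74844B
s_4 = InvRound(s_3, k_2) = 0x1A5748
s_5 = InvRound(s_4, k_1) = 0xE661A5
s_6 = InvRound(s_5, k_0) = 0x533E66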